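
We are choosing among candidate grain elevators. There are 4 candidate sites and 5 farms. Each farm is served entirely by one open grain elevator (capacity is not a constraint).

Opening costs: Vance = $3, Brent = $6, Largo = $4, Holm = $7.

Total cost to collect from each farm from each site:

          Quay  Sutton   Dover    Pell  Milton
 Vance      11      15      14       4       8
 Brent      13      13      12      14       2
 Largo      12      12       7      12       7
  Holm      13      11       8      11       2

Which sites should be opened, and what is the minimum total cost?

Open Vance and Holm; minimum total cost 46.

For any fixed open set, each farm goes to its cheapest open site; total = fixed + service.
{Vance, Holm}: Quay→Vance 11, Sutton→Holm 11, Dover→Holm 8, Pell→Vance 4, Milton→Holm 2. Service 36; fixed 10; total 46.
{Vance, Largo}: service 41 + fixed 7 = 48
{Vance, Brent, Largo}: service 36 + fixed 13 = 49
{Vance, Brent, Largo, Holm}: service 35 + fixed 20 = 55
No other subset beats 46.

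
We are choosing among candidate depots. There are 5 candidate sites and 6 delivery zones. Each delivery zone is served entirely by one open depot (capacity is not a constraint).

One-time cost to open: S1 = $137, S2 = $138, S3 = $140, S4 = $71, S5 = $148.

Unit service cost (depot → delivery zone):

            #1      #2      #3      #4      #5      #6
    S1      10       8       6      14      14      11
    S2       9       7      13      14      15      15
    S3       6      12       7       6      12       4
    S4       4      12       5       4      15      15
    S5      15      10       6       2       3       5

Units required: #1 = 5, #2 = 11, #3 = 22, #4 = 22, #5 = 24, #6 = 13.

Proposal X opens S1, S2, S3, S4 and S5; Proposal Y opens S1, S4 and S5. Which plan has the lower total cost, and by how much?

Proposal X: {S1, S2, S3, S4, S5}: #1→S4 4·5=20, #2→S2 7·11=77, #3→S4 5·22=110, #4→S5 2·22=44, #5→S5 3·24=72, #6→S3 4·13=52. Service 375; fixed 634; total 1009.
Proposal Y: {S1, S4, S5}: #1→S4 4·5=20, #2→S1 8·11=88, #3→S4 5·22=110, #4→S5 2·22=44, #5→S5 3·24=72, #6→S5 5·13=65. Service 399; fixed 356; total 755.
Difference: |1009 − 755| = 254.

Proposal Y is cheaper by 254.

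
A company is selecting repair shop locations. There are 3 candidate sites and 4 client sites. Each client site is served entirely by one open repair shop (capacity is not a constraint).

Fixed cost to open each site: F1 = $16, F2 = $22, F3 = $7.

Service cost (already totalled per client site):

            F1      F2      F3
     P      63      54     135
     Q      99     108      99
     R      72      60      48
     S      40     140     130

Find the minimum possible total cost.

For any fixed open set, each client site goes to its cheapest open site; total = fixed + service.
{F1, F3}: P→F1 63, Q→F1 99, R→F3 48, S→F1 40. Service 250; fixed 23; total 273.
{F1, F2, F3}: P→F2 54, Q→F1 99, R→F3 48, S→F1 40. Service 241; fixed 45; total 286.
{F1}: P→F1 63, Q→F1 99, R→F1 72, S→F1 40. Service 274; fixed 16; total 290.
{F3}: P→F3 135, Q→F3 99, R→F3 48, S→F3 130. Service 412; fixed 7; total 419.
(All 7 nonempty subsets were checked; F1 and F3 is lowest.)

Minimum total cost: 273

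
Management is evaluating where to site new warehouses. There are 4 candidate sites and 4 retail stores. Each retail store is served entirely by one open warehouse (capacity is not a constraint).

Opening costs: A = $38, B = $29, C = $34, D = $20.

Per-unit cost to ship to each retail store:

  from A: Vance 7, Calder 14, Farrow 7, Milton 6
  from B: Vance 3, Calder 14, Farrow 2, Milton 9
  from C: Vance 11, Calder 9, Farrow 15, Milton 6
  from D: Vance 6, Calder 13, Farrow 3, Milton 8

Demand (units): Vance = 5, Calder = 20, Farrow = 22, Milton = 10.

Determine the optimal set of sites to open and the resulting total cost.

For any fixed open set, each retail store goes to its cheapest open site; total = fixed + service.
{B, C}: Vance→B 3·5=15, Calder→C 9·20=180, Farrow→B 2·22=44, Milton→C 6·10=60. Service 299; fixed 63; total 362.
{B, C, D}: service 299 + fixed 83 = 382
{C, D}: Vance→D 6·5=30, Calder→C 9·20=180, Farrow→D 3·22=66, Milton→C 6·10=60. Service 336; fixed 54; total 390.
{A, B, C, D}: Vance→B 3·5=15, Calder→C 9·20=180, Farrow→B 2·22=44, Milton→A 6·10=60. Service 299; fixed 121; total 420.
(All 15 nonempty subsets were checked; B and C is lowest.)

Open B and C; minimum total cost 362.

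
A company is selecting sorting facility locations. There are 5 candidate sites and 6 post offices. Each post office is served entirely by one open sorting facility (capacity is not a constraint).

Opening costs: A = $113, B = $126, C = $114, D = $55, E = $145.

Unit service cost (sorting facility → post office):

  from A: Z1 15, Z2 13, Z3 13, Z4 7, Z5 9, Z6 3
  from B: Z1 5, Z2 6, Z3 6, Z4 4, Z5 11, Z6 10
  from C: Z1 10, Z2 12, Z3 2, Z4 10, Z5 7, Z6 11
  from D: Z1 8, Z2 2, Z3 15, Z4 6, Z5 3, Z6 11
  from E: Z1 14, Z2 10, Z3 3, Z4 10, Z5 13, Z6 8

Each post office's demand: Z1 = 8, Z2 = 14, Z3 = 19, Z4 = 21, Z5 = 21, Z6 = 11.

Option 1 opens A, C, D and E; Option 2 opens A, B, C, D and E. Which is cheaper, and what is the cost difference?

Option 1: {A, C, D, E}: Z1→D 8·8=64, Z2→D 2·14=28, Z3→C 2·19=38, Z4→D 6·21=126, Z5→D 3·21=63, Z6→A 3·11=33. Service 352; fixed 427; total 779.
Option 2: {A, B, C, D, E}: Z1→B 5·8=40, Z2→D 2·14=28, Z3→C 2·19=38, Z4→B 4·21=84, Z5→D 3·21=63, Z6→A 3·11=33. Service 286; fixed 553; total 839.
Difference: |779 − 839| = 60.

Option 1 is cheaper by 60.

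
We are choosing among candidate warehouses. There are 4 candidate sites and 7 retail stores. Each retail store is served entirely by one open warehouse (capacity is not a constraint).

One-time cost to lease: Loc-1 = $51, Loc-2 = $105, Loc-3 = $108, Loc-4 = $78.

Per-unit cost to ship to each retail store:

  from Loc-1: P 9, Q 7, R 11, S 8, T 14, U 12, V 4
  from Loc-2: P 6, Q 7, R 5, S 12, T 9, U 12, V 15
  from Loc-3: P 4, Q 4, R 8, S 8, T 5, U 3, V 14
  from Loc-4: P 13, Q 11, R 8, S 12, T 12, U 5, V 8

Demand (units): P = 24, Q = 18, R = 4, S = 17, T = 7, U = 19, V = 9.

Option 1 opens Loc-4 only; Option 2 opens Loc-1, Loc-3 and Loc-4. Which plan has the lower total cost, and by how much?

Option 2 is cheaper by 374.

Option 1: {Loc-4}: P→Loc-4 13·24=312, Q→Loc-4 11·18=198, R→Loc-4 8·4=32, S→Loc-4 12·17=204, T→Loc-4 12·7=84, U→Loc-4 5·19=95, V→Loc-4 8·9=72. Service 997; fixed 78; total 1075.
Option 2: {Loc-1, Loc-3, Loc-4}: P→Loc-3 4·24=96, Q→Loc-3 4·18=72, R→Loc-3 8·4=32, S→Loc-1 8·17=136, T→Loc-3 5·7=35, U→Loc-3 3·19=57, V→Loc-1 4·9=36. Service 464; fixed 237; total 701.
Difference: |1075 − 701| = 374.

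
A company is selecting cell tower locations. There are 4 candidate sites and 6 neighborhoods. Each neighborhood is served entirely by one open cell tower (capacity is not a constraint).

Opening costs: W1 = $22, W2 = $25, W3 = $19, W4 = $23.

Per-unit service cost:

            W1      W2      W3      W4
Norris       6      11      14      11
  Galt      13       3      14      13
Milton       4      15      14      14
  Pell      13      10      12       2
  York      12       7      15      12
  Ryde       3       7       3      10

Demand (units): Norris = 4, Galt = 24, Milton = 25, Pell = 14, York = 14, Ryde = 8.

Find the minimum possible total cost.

For any fixed open set, each neighborhood goes to its cheapest open site; total = fixed + service.
{W1, W2, W4}: Norris→W1 6·4=24, Galt→W2 3·24=72, Milton→W1 4·25=100, Pell→W4 2·14=28, York→W2 7·14=98, Ryde→W1 3·8=24. Service 346; fixed 70; total 416.
{W1, W2, W3, W4}: Norris→W1 6·4=24, Galt→W2 3·24=72, Milton→W1 4·25=100, Pell→W4 2·14=28, York→W2 7·14=98, Ryde→W1 3·8=24. Service 346; fixed 89; total 435.
{W1, W2}: Norris→W1 6·4=24, Galt→W2 3·24=72, Milton→W1 4·25=100, Pell→W2 10·14=140, York→W2 7·14=98, Ryde→W1 3·8=24. Service 458; fixed 47; total 505.
{W3}: Norris→W3 14·4=56, Galt→W3 14·24=336, Milton→W3 14·25=350, Pell→W3 12·14=168, York→W3 15·14=210, Ryde→W3 3·8=24. Service 1144; fixed 19; total 1163.
No other subset beats 416.

Minimum total cost: 416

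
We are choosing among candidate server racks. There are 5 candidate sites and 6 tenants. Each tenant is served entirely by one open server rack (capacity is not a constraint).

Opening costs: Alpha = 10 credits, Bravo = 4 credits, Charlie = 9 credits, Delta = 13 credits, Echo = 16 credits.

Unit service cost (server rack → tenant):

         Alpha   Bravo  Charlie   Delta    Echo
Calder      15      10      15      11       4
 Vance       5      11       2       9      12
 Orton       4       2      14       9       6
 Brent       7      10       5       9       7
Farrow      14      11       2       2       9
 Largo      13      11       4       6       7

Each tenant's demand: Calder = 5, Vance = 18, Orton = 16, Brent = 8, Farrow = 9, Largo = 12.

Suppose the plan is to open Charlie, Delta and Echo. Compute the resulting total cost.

Total cost: 296

Each tenant is assigned to its cheapest site among the open ones.
{Charlie, Delta, Echo}: Calder→Echo 4·5=20, Vance→Charlie 2·18=36, Orton→Echo 6·16=96, Brent→Charlie 5·8=40, Farrow→Charlie 2·9=18, Largo→Charlie 4·12=48. Service 258; fixed 38; total 296.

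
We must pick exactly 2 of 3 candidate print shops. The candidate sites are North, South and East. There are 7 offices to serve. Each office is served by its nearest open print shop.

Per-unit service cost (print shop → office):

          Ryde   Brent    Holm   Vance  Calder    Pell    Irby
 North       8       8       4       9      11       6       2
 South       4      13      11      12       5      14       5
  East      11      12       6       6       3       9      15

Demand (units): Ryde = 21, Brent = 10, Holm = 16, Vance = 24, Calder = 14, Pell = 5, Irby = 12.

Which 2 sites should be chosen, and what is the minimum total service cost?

With exactly 2 open, each office uses its cheapest among the chosen.
{North, East}: Ryde→North 8·21=168, Brent→North 8·10=80, Holm→North 4·16=64, Vance→East 6·24=144, Calder→East 3·14=42, Pell→North 6·5=30, Irby→North 2·12=24. Service cost 552.
{North, South}: service cost 568
{South, East}: service cost 591
Among all 3 size-2 choices, {North, East} is lowest.

Choose North and East; total service cost 552.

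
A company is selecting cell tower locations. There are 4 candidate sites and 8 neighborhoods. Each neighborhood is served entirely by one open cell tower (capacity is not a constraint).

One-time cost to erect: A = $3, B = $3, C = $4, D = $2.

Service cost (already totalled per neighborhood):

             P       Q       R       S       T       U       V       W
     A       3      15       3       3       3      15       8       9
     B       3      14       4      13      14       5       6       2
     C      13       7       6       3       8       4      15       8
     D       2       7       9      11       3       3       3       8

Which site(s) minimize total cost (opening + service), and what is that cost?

For any fixed open set, each neighborhood goes to its cheapest open site; total = fixed + service.
{A, B, D}: P→D 2, Q→D 7, R→A 3, S→A 3, T→A 3, U→D 3, V→D 3, W→B 2. Service 26; fixed 8; total 34.
{B, C, D}: service 27 + fixed 9 = 36
{A, D}: service 32 + fixed 5 = 37
{A, B, C, D}: P→D 2, Q→C 7, R→A 3, S→A 3, T→A 3, U→D 3, V→D 3, W→B 2. Service 26; fixed 12; total 38.
No other subset beats 34.

Open A, B and D; minimum total cost 34.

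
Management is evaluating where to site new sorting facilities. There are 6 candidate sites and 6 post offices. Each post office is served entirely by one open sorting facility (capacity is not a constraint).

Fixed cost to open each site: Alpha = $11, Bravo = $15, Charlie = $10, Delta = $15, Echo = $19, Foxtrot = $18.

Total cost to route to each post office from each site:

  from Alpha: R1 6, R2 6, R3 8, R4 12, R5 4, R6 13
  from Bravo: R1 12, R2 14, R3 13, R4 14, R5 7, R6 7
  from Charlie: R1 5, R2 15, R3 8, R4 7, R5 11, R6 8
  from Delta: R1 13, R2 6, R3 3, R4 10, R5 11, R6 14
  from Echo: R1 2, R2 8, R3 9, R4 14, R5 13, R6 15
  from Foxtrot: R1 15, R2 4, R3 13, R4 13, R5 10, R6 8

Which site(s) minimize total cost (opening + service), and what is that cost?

For any fixed open set, each post office goes to its cheapest open site; total = fixed + service.
{Alpha, Charlie}: R1→Charlie 5, R2→Alpha 6, R3→Alpha 8, R4→Charlie 7, R5→Alpha 4, R6→Charlie 8. Service 38; fixed 21; total 59.
{Alpha}: R1→Alpha 6, R2→Alpha 6, R3→Alpha 8, R4→Alpha 12, R5→Alpha 4, R6→Alpha 13. Service 49; fixed 11; total 60.
{Charlie}: service 54 + fixed 10 = 64
{Alpha, Bravo, Charlie, Delta, Echo, Foxtrot}: service 27 + fixed 88 = 115
No other subset beats 59.

Open Alpha and Charlie; minimum total cost 59.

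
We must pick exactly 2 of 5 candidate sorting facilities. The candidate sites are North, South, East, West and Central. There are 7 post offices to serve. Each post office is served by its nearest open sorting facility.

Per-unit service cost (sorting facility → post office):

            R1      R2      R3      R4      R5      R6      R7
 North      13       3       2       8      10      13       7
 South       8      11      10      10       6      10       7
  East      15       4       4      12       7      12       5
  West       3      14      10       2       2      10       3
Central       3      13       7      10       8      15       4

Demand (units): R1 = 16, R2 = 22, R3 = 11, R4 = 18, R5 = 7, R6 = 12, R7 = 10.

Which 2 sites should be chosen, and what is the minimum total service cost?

With exactly 2 open, each post office uses its cheapest among the chosen.
{North, West}: R1→West 3·16=48, R2→North 3·22=66, R3→North 2·11=22, R4→West 2·18=36, R5→West 2·7=14, R6→West 10·12=120, R7→West 3·10=30. Service cost 336.
{East, West}: service cost 380
{North, Central}: service cost 532
Among all 10 size-2 choices, {North, West} is lowest.

Choose North and West; total service cost 336.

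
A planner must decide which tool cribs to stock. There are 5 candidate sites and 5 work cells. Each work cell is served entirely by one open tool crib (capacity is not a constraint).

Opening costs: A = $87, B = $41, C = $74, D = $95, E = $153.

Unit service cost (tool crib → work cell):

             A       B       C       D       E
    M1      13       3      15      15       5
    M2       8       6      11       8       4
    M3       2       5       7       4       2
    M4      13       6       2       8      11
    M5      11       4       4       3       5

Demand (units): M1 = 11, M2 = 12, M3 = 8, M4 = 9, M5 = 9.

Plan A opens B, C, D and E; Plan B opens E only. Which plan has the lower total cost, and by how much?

Plan B is cheaper by 89.

Plan A: {B, C, D, E}: M1→B 3·11=33, M2→E 4·12=48, M3→E 2·8=16, M4→C 2·9=18, M5→D 3·9=27. Service 142; fixed 363; total 505.
Plan B: {E}: M1→E 5·11=55, M2→E 4·12=48, M3→E 2·8=16, M4→E 11·9=99, M5→E 5·9=45. Service 263; fixed 153; total 416.
Difference: |505 − 416| = 89.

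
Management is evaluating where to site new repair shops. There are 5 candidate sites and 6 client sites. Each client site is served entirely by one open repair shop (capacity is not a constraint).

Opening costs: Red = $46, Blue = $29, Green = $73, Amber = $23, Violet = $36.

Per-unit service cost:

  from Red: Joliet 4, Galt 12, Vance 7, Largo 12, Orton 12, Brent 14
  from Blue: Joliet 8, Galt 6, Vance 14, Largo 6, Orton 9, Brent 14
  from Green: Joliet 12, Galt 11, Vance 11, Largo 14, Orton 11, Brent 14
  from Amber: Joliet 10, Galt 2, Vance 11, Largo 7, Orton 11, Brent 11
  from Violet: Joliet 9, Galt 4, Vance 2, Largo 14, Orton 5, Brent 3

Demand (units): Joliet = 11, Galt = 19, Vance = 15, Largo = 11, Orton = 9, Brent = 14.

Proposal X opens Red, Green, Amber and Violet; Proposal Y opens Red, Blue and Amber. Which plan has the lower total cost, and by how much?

Proposal X: {Red, Green, Amber, Violet}: Joliet→Red 4·11=44, Galt→Amber 2·19=38, Vance→Violet 2·15=30, Largo→Amber 7·11=77, Orton→Violet 5·9=45, Brent→Violet 3·14=42. Service 276; fixed 178; total 454.
Proposal Y: {Red, Blue, Amber}: Joliet→Red 4·11=44, Galt→Amber 2·19=38, Vance→Red 7·15=105, Largo→Blue 6·11=66, Orton→Blue 9·9=81, Brent→Amber 11·14=154. Service 488; fixed 98; total 586.
Difference: |454 − 586| = 132.

Proposal X is cheaper by 132.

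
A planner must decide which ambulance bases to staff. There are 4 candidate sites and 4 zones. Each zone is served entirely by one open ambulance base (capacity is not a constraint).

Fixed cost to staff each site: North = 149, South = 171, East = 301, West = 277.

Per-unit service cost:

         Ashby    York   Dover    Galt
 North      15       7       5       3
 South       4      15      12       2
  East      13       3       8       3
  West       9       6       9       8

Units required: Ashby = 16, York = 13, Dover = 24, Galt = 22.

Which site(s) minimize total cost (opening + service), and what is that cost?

For any fixed open set, each zone goes to its cheapest open site; total = fixed + service.
{North, South}: Ashby→South 4·16=64, York→North 7·13=91, Dover→North 5·24=120, Galt→South 2·22=44. Service 319; fixed 320; total 639.
{North}: Ashby→North 15·16=240, York→North 7·13=91, Dover→North 5·24=120, Galt→North 3·22=66. Service 517; fixed 149; total 666.
{South}: service 591 + fixed 171 = 762
{North, South, East, West}: Ashby→South 4·16=64, York→East 3·13=39, Dover→North 5·24=120, Galt→South 2·22=44. Service 267; fixed 898; total 1165.
(All 15 nonempty subsets were checked; North and South is lowest.)

Open North and South; minimum total cost 639.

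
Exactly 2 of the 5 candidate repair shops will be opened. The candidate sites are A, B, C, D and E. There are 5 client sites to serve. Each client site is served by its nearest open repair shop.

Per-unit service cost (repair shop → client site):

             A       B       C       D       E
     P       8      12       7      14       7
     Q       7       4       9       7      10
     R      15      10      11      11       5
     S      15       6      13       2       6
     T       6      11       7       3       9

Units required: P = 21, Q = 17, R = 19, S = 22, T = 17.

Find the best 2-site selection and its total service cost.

With exactly 2 open, each client site uses its cheapest among the chosen.
{D, E}: P→E 7·21=147, Q→D 7·17=119, R→E 5·19=95, S→D 2·22=44, T→D 3·17=51. Service cost 456.
{C, D}: service cost 570
{A, D}: service cost 591
Among all 10 size-2 choices, {D, E} is lowest.

Choose D and E; total service cost 456.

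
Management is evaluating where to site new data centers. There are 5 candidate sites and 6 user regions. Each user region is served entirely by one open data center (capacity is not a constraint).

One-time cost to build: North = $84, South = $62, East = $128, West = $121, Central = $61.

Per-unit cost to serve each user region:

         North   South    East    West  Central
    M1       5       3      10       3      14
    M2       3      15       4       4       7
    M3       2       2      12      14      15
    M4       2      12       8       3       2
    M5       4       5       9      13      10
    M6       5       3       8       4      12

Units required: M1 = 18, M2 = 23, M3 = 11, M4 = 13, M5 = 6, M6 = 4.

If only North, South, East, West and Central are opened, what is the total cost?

Total cost: 663

Each user region is assigned to its cheapest site among the open ones.
{North, South, East, West, Central}: M1→South 3·18=54, M2→North 3·23=69, M3→North 2·11=22, M4→North 2·13=26, M5→North 4·6=24, M6→South 3·4=12. Service 207; fixed 456; total 663.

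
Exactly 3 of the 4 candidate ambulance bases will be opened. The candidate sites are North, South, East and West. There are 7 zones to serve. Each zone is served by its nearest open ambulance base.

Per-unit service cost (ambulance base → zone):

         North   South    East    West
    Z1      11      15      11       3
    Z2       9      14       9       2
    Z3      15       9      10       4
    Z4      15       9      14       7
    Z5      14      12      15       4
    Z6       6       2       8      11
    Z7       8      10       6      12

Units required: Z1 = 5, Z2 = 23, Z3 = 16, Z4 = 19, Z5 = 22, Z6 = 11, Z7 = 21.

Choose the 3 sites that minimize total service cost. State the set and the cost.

Choose South, East and West; total service cost 494.

With exactly 3 open, each zone uses its cheapest among the chosen.
{South, East, West}: Z1→West 3·5=15, Z2→West 2·23=46, Z3→West 4·16=64, Z4→West 7·19=133, Z5→West 4·22=88, Z6→South 2·11=22, Z7→East 6·21=126. Service cost 494.
{North, South, West}: service cost 536
{North, East, West}: service cost 538
Among all 4 size-3 choices, {South, East, West} is lowest.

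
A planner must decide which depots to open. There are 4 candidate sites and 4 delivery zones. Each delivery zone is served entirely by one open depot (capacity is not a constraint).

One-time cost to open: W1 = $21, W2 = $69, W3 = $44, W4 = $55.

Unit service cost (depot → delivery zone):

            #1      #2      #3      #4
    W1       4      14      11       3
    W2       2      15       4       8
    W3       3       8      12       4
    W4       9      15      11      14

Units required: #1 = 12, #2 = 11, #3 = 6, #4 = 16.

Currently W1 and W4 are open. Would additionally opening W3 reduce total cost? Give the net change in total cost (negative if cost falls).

Current service cost with {W1, W4}: 316.
Adding W3: each delivery zone re-picks its cheapest; new service cost 238, saving 78.
Extra fixed cost: 44. Net change = 44 − 78 = -34.
(Totals: 392 → 358.)

Yes — net change −34 (cost falls by 34).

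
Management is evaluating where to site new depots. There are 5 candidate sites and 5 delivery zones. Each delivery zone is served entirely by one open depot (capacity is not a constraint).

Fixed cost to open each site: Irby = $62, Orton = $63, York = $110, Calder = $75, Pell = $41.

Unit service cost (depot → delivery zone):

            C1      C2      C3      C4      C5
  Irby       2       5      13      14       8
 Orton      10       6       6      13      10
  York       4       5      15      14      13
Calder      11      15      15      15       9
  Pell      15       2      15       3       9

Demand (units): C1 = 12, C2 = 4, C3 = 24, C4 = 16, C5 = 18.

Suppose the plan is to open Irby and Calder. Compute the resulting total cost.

Total cost: 861

Each delivery zone is assigned to its cheapest site among the open ones.
{Irby, Calder}: C1→Irby 2·12=24, C2→Irby 5·4=20, C3→Irby 13·24=312, C4→Irby 14·16=224, C5→Irby 8·18=144. Service 724; fixed 137; total 861.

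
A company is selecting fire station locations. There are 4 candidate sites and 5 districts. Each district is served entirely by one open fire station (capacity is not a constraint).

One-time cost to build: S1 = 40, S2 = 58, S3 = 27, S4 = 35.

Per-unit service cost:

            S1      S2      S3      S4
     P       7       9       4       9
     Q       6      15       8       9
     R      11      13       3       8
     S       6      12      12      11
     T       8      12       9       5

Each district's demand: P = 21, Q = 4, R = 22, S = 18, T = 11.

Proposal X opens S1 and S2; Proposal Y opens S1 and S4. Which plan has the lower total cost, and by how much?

Proposal Y is cheaper by 122.

Proposal X: {S1, S2}: P→S1 7·21=147, Q→S1 6·4=24, R→S1 11·22=242, S→S1 6·18=108, T→S1 8·11=88. Service 609; fixed 98; total 707.
Proposal Y: {S1, S4}: P→S1 7·21=147, Q→S1 6·4=24, R→S4 8·22=176, S→S1 6·18=108, T→S4 5·11=55. Service 510; fixed 75; total 585.
Difference: |707 − 585| = 122.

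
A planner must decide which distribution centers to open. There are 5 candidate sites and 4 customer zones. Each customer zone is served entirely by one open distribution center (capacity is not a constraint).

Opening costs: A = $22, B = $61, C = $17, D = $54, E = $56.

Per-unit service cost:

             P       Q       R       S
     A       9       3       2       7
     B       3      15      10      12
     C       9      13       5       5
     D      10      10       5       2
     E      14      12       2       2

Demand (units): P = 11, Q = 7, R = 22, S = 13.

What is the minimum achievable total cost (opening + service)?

Minimum total cost: 261

For any fixed open set, each customer zone goes to its cheapest open site; total = fixed + service.
{A, B, D}: P→B 3·11=33, Q→A 3·7=21, R→A 2·22=44, S→D 2·13=26. Service 124; fixed 137; total 261.
{A, B, C}: service 163 + fixed 100 = 263
{A, B, E}: service 124 + fixed 139 = 263
{A, B, C, D, E}: service 124 + fixed 210 = 334
No other subset beats 261.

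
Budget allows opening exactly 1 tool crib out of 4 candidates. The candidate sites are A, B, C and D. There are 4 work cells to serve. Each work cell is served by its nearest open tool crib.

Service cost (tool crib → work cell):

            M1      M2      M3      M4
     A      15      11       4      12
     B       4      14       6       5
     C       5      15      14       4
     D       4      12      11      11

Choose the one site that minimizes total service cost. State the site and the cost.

With exactly 1 open, each work cell uses its cheapest among the chosen.
{B}: M1→B 4, M2→B 14, M3→B 6, M4→B 5. Service cost 29.
{C}: service cost 38
{D}: service cost 38
Among all 4 size-1 choices, {B} is lowest.

Choose B only; total service cost 29.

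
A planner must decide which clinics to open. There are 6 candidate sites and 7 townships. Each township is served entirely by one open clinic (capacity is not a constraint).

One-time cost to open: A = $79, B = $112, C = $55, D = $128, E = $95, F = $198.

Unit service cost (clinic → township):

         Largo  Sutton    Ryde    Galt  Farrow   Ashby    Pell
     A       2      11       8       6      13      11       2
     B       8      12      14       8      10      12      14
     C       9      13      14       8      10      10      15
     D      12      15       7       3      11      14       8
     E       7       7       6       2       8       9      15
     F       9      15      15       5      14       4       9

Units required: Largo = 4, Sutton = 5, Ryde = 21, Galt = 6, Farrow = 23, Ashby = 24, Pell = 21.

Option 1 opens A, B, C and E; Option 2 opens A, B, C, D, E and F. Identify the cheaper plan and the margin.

Option 1: {A, B, C, E}: Largo→A 2·4=8, Sutton→E 7·5=35, Ryde→E 6·21=126, Galt→E 2·6=12, Farrow→E 8·23=184, Ashby→E 9·24=216, Pell→A 2·21=42. Service 623; fixed 341; total 964.
Option 2: {A, B, C, D, E, F}: Largo→A 2·4=8, Sutton→E 7·5=35, Ryde→E 6·21=126, Galt→E 2·6=12, Farrow→E 8·23=184, Ashby→F 4·24=96, Pell→A 2·21=42. Service 503; fixed 667; total 1170.
Difference: |964 − 1170| = 206.

Option 1 is cheaper by 206.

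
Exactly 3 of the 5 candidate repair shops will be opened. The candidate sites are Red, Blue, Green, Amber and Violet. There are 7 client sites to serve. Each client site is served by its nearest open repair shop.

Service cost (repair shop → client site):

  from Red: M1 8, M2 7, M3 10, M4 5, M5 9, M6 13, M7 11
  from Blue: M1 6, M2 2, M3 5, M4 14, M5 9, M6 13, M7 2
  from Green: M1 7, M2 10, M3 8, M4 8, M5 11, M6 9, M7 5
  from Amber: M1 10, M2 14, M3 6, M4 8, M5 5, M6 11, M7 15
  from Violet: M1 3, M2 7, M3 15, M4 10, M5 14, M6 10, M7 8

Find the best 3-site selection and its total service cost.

With exactly 3 open, each client site uses its cheapest among the chosen.
{Blue, Amber, Violet}: M1→Violet 3, M2→Blue 2, M3→Blue 5, M4→Amber 8, M5→Amber 5, M6→Violet 10, M7→Blue 2. Service cost 35.
{Red, Blue, Amber}: service cost 36
{Red, Blue, Violet}: service cost 36
Among all 10 size-3 choices, {Blue, Amber, Violet} is lowest.

Choose Blue, Amber and Violet; total service cost 35.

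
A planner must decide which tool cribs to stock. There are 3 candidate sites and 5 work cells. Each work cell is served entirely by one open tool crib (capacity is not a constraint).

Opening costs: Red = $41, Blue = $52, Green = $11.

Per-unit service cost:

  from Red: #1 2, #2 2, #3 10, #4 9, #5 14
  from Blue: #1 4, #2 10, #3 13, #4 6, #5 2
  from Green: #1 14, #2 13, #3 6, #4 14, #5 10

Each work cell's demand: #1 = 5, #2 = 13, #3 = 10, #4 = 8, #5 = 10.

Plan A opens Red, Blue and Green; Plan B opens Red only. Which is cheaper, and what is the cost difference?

Plan A is cheaper by 121.

Plan A: {Red, Blue, Green}: #1→Red 2·5=10, #2→Red 2·13=26, #3→Green 6·10=60, #4→Blue 6·8=48, #5→Blue 2·10=20. Service 164; fixed 104; total 268.
Plan B: {Red}: #1→Red 2·5=10, #2→Red 2·13=26, #3→Red 10·10=100, #4→Red 9·8=72, #5→Red 14·10=140. Service 348; fixed 41; total 389.
Difference: |268 − 389| = 121.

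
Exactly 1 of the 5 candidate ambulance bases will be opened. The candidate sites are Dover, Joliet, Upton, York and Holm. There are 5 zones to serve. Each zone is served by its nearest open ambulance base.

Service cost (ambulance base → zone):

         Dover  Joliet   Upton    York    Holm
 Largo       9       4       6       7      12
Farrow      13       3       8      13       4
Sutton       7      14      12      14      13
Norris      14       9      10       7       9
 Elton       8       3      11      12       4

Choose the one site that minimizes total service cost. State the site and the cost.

With exactly 1 open, each zone uses its cheapest among the chosen.
{Joliet}: Largo→Joliet 4, Farrow→Joliet 3, Sutton→Joliet 14, Norris→Joliet 9, Elton→Joliet 3. Service cost 33.
{Holm}: service cost 42
{Upton}: service cost 47
Among all 5 size-1 choices, {Joliet} is lowest.

Choose Joliet only; total service cost 33.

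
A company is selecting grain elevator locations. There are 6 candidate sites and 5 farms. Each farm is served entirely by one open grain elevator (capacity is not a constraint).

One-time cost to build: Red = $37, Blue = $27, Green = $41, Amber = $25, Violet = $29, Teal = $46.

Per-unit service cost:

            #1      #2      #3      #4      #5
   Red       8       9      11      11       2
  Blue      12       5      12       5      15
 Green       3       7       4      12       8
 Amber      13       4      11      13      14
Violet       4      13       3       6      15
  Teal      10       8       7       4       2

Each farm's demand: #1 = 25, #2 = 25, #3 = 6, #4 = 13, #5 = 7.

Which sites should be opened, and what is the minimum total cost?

For any fixed open set, each farm goes to its cheapest open site; total = fixed + service.
{Green, Amber, Teal}: #1→Green 3·25=75, #2→Amber 4·25=100, #3→Green 4·6=24, #4→Teal 4·13=52, #5→Teal 2·7=14. Service 265; fixed 112; total 377.
{Amber, Violet, Teal}: service 284 + fixed 100 = 384
{Green, Amber, Violet, Teal}: service 259 + fixed 141 = 400
{Red, Blue, Green, Amber, Violet, Teal}: #1→Green 3·25=75, #2→Amber 4·25=100, #3→Violet 3·6=18, #4→Teal 4·13=52, #5→Red 2·7=14. Service 259; fixed 205; total 464.
No other subset beats 377.

Open Green, Amber and Teal; minimum total cost 377.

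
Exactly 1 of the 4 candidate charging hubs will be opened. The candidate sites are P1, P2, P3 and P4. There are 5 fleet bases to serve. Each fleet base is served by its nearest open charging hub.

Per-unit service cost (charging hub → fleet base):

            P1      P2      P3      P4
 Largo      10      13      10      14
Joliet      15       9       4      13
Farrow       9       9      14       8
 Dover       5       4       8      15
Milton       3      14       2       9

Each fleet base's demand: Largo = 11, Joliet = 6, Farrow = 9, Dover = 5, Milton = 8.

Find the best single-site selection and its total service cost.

Choose P3 only; total service cost 316.

With exactly 1 open, each fleet base uses its cheapest among the chosen.
{P3}: Largo→P3 10·11=110, Joliet→P3 4·6=24, Farrow→P3 14·9=126, Dover→P3 8·5=40, Milton→P3 2·8=16. Service cost 316.
{P1}: service cost 330
{P2}: service cost 410
Among all 4 size-1 choices, {P3} is lowest.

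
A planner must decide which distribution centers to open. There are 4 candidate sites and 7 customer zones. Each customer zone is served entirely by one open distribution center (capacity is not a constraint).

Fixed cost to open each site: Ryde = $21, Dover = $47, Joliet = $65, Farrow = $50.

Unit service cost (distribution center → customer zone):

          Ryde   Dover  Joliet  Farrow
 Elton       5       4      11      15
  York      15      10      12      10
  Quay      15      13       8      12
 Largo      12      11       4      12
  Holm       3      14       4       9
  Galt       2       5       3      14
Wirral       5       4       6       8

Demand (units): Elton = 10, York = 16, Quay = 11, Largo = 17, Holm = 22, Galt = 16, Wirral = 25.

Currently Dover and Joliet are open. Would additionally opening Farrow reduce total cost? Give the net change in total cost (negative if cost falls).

No — net change +50 (cost rises by 50).

Current service cost with {Dover, Joliet}: 592.
Adding Farrow: each customer zone re-picks its cheapest; new service cost 592, saving 0.
Extra fixed cost: 50. Net change = 50 − 0 = 50.
(Totals: 704 → 754.)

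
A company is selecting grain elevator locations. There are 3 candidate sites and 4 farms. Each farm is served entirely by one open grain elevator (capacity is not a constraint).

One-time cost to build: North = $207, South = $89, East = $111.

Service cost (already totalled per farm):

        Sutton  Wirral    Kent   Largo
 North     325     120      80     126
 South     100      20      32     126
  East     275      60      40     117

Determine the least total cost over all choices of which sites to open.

For any fixed open set, each farm goes to its cheapest open site; total = fixed + service.
{South}: Sutton→South 100, Wirral→South 20, Kent→South 32, Largo→South 126. Service 278; fixed 89; total 367.
{South, East}: service 269 + fixed 200 = 469
{North, South}: Sutton→South 100, Wirral→South 20, Kent→South 32, Largo→North 126. Service 278; fixed 296; total 574.
{North, South, East}: service 269 + fixed 407 = 676
(All 7 nonempty subsets were checked; South only is lowest.)

Minimum total cost: 367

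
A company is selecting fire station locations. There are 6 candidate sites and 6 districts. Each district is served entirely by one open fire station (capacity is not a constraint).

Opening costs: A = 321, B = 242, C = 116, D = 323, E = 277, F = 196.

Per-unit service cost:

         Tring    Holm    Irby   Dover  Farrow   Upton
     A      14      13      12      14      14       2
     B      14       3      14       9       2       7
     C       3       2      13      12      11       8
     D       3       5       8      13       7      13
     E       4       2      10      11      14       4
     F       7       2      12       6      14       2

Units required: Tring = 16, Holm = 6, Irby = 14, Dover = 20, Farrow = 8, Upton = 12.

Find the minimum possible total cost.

For any fixed open set, each district goes to its cheapest open site; total = fixed + service.
{F}: Tring→F 7·16=112, Holm→F 2·6=12, Irby→F 12·14=168, Dover→F 6·20=120, Farrow→F 14·8=112, Upton→F 2·12=24. Service 548; fixed 196; total 744.
{C, F}: service 460 + fixed 312 = 772
{C}: Tring→C 3·16=48, Holm→C 2·6=12, Irby→C 13·14=182, Dover→C 12·20=240, Farrow→C 11·8=88, Upton→C 8·12=96. Service 666; fixed 116; total 782.
{A, B, C, D, E, F}: Tring→C 3·16=48, Holm→C 2·6=12, Irby→D 8·14=112, Dover→F 6·20=120, Farrow→B 2·8=16, Upton→A 2·12=24. Service 332; fixed 1475; total 1807.
No other subset beats 744.

Minimum total cost: 744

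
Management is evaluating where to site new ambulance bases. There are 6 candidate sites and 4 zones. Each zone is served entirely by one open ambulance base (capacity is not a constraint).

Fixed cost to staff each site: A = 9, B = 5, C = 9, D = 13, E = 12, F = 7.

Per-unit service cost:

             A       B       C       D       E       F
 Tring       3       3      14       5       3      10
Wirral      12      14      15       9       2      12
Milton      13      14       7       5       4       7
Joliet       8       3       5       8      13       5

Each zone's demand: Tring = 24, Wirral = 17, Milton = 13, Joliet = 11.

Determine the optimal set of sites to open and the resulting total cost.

Open B and E; minimum total cost 208.

For any fixed open set, each zone goes to its cheapest open site; total = fixed + service.
{B, E}: Tring→B 3·24=72, Wirral→E 2·17=34, Milton→E 4·13=52, Joliet→B 3·11=33. Service 191; fixed 17; total 208.
{B, E, F}: Tring→B 3·24=72, Wirral→E 2·17=34, Milton→E 4·13=52, Joliet→B 3·11=33. Service 191; fixed 24; total 215.
{A, B, E}: Tring→A 3·24=72, Wirral→E 2·17=34, Milton→E 4·13=52, Joliet→B 3·11=33. Service 191; fixed 26; total 217.
{A, B, C, D, E, F}: service 191 + fixed 55 = 246
No other subset beats 208.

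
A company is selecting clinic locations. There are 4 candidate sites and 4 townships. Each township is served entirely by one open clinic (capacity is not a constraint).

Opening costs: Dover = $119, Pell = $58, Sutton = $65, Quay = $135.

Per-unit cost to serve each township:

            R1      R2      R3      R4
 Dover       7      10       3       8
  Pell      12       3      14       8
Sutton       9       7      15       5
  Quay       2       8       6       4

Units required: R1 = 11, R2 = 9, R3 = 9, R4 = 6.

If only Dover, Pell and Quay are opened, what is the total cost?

Each township is assigned to its cheapest site among the open ones.
{Dover, Pell, Quay}: R1→Quay 2·11=22, R2→Pell 3·9=27, R3→Dover 3·9=27, R4→Quay 4·6=24. Service 100; fixed 312; total 412.

Total cost: 412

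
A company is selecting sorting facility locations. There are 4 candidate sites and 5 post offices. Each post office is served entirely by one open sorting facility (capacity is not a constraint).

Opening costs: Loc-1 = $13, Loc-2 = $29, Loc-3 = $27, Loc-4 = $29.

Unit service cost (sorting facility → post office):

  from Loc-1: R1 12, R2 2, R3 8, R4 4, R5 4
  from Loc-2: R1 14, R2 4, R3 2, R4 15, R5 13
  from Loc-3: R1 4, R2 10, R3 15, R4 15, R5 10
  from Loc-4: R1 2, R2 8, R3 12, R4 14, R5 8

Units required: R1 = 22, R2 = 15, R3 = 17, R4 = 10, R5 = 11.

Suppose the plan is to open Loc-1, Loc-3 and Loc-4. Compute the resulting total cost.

Total cost: 363

Each post office is assigned to its cheapest site among the open ones.
{Loc-1, Loc-3, Loc-4}: R1→Loc-4 2·22=44, R2→Loc-1 2·15=30, R3→Loc-1 8·17=136, R4→Loc-1 4·10=40, R5→Loc-1 4·11=44. Service 294; fixed 69; total 363.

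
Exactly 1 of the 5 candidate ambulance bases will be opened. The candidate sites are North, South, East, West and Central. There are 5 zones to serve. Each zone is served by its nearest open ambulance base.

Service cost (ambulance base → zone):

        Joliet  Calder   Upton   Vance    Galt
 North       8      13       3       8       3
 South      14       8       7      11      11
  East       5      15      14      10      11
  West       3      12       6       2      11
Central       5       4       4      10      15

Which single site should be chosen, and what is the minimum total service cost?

With exactly 1 open, each zone uses its cheapest among the chosen.
{West}: Joliet→West 3, Calder→West 12, Upton→West 6, Vance→West 2, Galt→West 11. Service cost 34.
{North}: service cost 35
{Central}: service cost 38
Among all 5 size-1 choices, {West} is lowest.

Choose West only; total service cost 34.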